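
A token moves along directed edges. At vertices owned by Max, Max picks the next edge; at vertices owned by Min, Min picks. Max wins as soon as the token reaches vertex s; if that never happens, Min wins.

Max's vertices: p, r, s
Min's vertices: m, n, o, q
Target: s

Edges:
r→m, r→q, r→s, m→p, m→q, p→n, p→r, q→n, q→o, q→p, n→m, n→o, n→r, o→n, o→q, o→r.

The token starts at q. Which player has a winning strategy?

A0 = {s}
A1: add {r} — r (Max) has r→s.
A2: add {p} — p (Max) has p→r.
A3 = A2; e.g. m (Min) can still go to q. Fixed point.
q never enters the attractor, so Min can avoid the target forever.

Min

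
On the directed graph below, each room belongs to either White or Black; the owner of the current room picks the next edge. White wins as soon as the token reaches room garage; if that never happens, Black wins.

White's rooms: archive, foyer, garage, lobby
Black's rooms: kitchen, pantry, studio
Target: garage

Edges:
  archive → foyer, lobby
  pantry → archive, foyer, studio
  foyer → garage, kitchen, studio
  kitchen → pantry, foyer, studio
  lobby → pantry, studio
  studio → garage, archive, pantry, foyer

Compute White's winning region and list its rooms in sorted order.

A0 = {garage}
A1: add {foyer} — foyer (White) has foyer→garage.
A2: add {archive} — archive (White) has archive→foyer.
A3 = A2; e.g. pantry (Black) can still go to studio. Fixed point.
White's winning region = {archive, foyer, garage}.

archive, foyer, garage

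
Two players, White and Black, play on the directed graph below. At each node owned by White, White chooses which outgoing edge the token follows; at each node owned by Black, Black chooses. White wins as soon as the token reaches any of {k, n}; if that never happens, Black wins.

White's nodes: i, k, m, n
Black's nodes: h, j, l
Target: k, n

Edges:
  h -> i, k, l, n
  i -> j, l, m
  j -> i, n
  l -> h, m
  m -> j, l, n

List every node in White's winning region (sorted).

i, j, k, m, n

A0 = {k, n}
A1: add {m} — m (White) has m→n.
A2: add {i} — i (White) has i→m.
A3: add {j} — j (Black): all of {i, n} already in.
A4 = A3; e.g. h (Black) can still go to l. Fixed point.
White's winning region = {i, j, k, m, n}.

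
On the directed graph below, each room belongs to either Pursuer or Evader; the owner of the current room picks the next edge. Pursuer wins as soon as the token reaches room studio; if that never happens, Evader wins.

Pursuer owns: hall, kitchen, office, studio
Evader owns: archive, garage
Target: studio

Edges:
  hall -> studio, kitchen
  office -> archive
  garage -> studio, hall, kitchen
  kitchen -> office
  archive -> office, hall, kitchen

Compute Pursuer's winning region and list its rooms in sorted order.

hall, studio

A0 = {studio}
A1: add {hall} — hall (Pursuer) has hall→studio.
A2 = A1; e.g. garage (Evader) can still go to kitchen. Fixed point.
Pursuer's winning region = {hall, studio}.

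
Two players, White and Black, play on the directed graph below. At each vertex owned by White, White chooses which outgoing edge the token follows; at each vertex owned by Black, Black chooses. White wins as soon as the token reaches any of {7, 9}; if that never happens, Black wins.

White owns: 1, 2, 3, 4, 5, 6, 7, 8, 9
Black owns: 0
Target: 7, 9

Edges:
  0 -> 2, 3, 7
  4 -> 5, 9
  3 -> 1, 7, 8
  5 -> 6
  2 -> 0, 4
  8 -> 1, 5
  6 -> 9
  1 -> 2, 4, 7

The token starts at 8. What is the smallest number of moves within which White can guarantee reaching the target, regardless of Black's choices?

A0 = {7, 9}
A1: add {1, 3, 4, 6} — 1 (White) has 1→7; 3 (White) has 3→7; 4 (White) has 4→9; 6 (White) has 6→9.
A2: add {2, 5, 8} — 2 (White) has 2→4; 5 (White) has 5→6; 8 (White) has 8→1.
8 enters the attractor at level 2, so White can force the target in 2 moves from there.

2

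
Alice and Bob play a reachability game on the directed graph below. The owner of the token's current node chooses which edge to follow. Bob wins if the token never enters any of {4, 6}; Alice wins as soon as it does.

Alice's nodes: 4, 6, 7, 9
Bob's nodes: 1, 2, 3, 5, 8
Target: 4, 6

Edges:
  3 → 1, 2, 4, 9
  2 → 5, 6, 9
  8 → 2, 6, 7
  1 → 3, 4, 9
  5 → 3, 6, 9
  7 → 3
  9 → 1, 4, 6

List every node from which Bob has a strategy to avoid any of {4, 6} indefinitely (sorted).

1, 2, 3, 5, 7, 8

A0 = {4, 6}
A1: add {9} — 9 (Alice) has 9→4.
A2 = A1; e.g. 1 (Bob) can still go to 3. Fixed point.
Alice's attractor = {4, 6, 9}; Bob avoids the target exactly from the complement.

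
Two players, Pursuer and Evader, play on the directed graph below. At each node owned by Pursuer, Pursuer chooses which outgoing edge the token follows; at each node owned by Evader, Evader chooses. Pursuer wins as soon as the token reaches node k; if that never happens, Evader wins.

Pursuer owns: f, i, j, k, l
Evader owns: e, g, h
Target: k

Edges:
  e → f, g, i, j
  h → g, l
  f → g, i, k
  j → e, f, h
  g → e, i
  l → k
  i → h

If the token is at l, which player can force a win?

Pursuer

A0 = {k}
A1: add {f, l} — f (Pursuer) has f→k; l (Pursuer) has l→k.
l ∈ A1, so Pursuer can force the target.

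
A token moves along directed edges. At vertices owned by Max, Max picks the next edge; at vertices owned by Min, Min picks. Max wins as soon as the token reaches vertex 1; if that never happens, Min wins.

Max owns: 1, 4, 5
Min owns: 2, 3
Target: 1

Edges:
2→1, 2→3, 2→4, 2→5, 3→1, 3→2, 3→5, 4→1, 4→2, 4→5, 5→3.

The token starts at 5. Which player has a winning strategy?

A0 = {1}
A1: add {4} — 4 (Max) has 4→1.
A2 = A1; e.g. 2 (Min) can still go to 3. Fixed point.
5 never enters the attractor, so Min can avoid the target forever.

Min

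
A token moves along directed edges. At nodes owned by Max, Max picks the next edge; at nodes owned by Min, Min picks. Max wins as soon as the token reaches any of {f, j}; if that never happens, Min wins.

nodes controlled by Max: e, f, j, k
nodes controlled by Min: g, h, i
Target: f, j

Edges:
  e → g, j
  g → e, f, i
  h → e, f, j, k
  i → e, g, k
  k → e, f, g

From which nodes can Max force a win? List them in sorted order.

e, f, h, j, k

A0 = {f, j}
A1: add {e, k} — e (Max) has e→j; k (Max) has k→f.
A2: add {h} — h (Min): all of {e, f, j, k} already in.
A3 = A2; e.g. g (Min) can still go to i. Fixed point.
Max's winning region = {e, f, h, j, k}.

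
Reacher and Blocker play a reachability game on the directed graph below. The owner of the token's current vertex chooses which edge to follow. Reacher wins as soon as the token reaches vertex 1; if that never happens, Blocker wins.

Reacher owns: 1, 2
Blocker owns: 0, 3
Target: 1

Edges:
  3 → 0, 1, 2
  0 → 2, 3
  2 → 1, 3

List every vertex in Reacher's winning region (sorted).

A0 = {1}
A1: add {2} — 2 (Reacher) has 2→1.
A2 = A1; e.g. 0 (Blocker) can still go to 3. Fixed point.
Reacher's winning region = {1, 2}.

1, 2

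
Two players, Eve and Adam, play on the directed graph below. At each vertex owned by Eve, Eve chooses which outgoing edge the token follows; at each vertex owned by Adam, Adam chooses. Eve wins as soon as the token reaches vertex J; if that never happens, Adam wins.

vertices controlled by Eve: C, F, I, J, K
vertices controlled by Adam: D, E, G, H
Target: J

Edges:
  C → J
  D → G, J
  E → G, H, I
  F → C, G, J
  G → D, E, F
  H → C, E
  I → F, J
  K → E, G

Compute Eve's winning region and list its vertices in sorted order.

C, F, I, J

A0 = {J}
A1: add {C, F, I} — C (Eve) has C→J; F (Eve) has F→J; I (Eve) has I→J.
A2 = A1; e.g. D (Adam) can still go to G. Fixed point.
Eve's winning region = {C, F, I, J}.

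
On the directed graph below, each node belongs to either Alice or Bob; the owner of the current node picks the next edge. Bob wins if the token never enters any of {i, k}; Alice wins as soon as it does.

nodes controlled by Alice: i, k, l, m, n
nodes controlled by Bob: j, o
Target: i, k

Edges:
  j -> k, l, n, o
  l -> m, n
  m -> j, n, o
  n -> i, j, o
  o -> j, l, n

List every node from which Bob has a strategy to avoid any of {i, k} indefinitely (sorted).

j, o

A0 = {i, k}
A1: add {n} — n (Alice) has n→i.
A2: add {l, m} — l (Alice) has l→n; m (Alice) has m→n.
A3 = A2; e.g. j (Bob) can still go to o. Fixed point.
Alice's attractor = {i, k, l, m, n}; Bob avoids the target exactly from the complement.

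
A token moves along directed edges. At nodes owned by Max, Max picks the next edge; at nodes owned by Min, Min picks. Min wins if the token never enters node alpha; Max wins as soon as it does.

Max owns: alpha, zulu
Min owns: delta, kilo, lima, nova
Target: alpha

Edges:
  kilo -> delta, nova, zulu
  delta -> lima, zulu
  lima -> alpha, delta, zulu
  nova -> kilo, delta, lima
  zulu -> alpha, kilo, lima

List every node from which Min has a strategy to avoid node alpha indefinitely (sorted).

delta, kilo, lima, nova

A0 = {alpha}
A1: add {zulu} — zulu (Max) has zulu→alpha.
A2 = A1; e.g. kilo (Min) can still go to delta. Fixed point.
Max's attractor = {alpha, zulu}; Min avoids the target exactly from the complement.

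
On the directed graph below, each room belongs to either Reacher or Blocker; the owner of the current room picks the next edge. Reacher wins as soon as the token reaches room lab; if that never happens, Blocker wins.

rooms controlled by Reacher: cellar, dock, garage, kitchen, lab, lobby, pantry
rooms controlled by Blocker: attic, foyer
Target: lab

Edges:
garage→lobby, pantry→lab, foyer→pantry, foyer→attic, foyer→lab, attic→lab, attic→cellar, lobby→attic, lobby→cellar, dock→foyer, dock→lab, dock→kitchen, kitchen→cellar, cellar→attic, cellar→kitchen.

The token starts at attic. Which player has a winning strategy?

Blocker

A0 = {lab}
A1: add {dock, pantry} — pantry (Reacher) has pantry→lab; dock (Reacher) has dock→lab.
A2 = A1; e.g. garage (Reacher) has no edge into A1. Fixed point.
attic never enters the attractor, so Blocker can avoid the target forever.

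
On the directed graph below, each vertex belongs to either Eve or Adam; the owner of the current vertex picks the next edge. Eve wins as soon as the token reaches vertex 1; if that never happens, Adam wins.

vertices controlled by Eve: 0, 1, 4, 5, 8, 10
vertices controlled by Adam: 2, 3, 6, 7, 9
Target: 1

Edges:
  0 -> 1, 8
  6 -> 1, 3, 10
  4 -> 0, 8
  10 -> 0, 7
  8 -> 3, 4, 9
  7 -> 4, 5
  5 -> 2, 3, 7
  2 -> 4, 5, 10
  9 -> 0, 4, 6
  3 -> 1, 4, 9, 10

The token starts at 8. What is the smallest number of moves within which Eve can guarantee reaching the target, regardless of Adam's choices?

A0 = {1}
A1: add {0} — 0 (Eve) has 0→1.
A2: add {4, 10} — 4 (Eve) has 4→0; 10 (Eve) has 10→0.
A3: add {8} — 8 (Eve) has 8→4.
A4 = A3; e.g. 2 (Adam) can still go to 5. Fixed point.
8 enters the attractor at level 3, so Eve can force the target in 3 moves from there.

3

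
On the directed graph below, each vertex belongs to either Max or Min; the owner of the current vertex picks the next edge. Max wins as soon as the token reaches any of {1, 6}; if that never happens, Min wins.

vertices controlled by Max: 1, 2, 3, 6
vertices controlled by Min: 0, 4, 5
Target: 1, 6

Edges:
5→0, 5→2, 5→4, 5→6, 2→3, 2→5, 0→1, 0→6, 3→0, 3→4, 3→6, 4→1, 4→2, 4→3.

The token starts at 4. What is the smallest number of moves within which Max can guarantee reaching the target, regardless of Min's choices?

3

A0 = {1, 6}
A1: add {0, 3} — 0 (Min): all of {1, 6} already in; 3 (Max) has 3→6.
A2: add {2} — 2 (Max) has 2→3.
A3: add {4} — 4 (Min): all of {1, 2, 3} already in.
4 enters the attractor at level 3, so Max can force the target in 3 moves from there.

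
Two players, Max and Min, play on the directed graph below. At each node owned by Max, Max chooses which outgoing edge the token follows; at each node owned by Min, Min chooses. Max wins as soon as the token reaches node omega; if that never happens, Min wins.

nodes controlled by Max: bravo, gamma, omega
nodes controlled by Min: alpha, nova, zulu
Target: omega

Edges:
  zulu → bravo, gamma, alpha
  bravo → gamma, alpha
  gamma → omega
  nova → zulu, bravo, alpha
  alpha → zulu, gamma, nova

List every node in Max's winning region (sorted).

A0 = {omega}
A1: add {gamma} — gamma (Max) has gamma→omega.
A2: add {bravo} — bravo (Max) has bravo→gamma.
A3 = A2; e.g. zulu (Min) can still go to alpha. Fixed point.
Max's winning region = {bravo, gamma, omega}.

bravo, gamma, omega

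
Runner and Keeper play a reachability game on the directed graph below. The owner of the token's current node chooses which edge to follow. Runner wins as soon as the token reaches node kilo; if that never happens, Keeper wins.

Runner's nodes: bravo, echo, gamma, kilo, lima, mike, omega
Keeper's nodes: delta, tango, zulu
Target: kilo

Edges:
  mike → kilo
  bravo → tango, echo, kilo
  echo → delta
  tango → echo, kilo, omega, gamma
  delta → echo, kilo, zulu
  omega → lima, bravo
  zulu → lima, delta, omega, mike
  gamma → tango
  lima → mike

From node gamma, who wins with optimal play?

Keeper

A0 = {kilo}
A1: add {bravo, mike} — mike (Runner) has mike→kilo; bravo (Runner) has bravo→kilo.
A2: add {lima, omega} — lima (Runner) has lima→mike; omega (Runner) has omega→bravo.
A3 = A2; e.g. tango (Keeper) can still go to echo. Fixed point.
gamma never enters the attractor, so Keeper can avoid the target forever.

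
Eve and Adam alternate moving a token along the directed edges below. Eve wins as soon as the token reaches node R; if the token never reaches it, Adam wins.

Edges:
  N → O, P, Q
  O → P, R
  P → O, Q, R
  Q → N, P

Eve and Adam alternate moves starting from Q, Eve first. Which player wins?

Adam

Track states (vertex, player-to-move).
A0 = {(R,Eve), (R,Adam)}
A1: add {(O,Eve), (P,Eve)}.
A2: add {(O,Adam)}.
A3: add {(N,Eve)}.
A4: add {(Q,Adam)}.
A5 = A4; e.g. (N,Adam) stays out. (Q,Eve) never enters ⇒ Adam avoids the target.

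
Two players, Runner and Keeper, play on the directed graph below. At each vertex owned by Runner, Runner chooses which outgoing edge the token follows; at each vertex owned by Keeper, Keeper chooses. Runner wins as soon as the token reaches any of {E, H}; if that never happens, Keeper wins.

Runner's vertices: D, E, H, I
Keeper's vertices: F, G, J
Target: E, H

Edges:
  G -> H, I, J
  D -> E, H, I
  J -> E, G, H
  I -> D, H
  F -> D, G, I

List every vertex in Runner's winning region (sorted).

A0 = {E, H}
A1: add {D, I} — D (Runner) has D→E; I (Runner) has I→H.
A2 = A1; e.g. F (Keeper) can still go to G. Fixed point.
Runner's winning region = {D, E, H, I}.

D, E, H, I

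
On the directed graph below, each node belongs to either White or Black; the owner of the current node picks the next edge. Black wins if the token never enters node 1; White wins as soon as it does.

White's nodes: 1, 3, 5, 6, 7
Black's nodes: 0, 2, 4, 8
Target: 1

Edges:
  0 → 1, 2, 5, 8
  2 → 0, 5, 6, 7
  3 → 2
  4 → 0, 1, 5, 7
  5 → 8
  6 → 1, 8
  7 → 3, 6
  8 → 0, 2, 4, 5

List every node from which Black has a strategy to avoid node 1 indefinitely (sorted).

0, 2, 3, 4, 5, 8

A0 = {1}
A1: add {6} — 6 (White) has 6→1.
A2: add {7} — 7 (White) has 7→6.
A3 = A2; e.g. 0 (Black) can still go to 2. Fixed point.
White's attractor = {1, 6, 7}; Black avoids the target exactly from the complement.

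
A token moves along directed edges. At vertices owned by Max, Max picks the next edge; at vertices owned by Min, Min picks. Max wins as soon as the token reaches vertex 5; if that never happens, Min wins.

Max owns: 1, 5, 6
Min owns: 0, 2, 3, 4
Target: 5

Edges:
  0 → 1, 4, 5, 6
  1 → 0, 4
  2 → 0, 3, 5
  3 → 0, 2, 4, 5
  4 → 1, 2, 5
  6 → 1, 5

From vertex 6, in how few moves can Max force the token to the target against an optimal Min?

A0 = {5}
A1: add {6} — 6 (Max) has 6→5.
A2 = A1; e.g. 0 (Min) can still go to 1. Fixed point.
6 enters the attractor at level 1, so Max can force the target in 1 move from there.

1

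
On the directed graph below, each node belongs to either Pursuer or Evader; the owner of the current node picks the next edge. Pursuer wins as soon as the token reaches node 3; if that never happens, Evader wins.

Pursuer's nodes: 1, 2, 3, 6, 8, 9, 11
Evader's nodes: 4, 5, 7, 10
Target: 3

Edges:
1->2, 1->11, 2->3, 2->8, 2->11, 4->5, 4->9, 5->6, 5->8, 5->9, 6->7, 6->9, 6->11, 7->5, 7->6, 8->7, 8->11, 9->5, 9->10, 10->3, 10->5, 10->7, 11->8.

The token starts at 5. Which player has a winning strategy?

A0 = {3}
A1: add {2} — 2 (Pursuer) has 2→3.
A2: add {1} — 1 (Pursuer) has 1→2.
A3 = A2; e.g. 4 (Evader) can still go to 5. Fixed point.
5 never enters the attractor, so Evader can avoid the target forever.

Evader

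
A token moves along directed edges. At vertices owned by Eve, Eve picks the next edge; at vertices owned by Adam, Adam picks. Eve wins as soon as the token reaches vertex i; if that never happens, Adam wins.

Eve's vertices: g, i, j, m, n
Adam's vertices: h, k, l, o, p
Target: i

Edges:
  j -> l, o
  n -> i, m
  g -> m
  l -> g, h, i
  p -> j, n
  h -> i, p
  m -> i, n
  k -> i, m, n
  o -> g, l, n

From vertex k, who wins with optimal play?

A0 = {i}
A1: add {m, n} — m (Eve) has m→i; n (Eve) has n→i.
A2: add {g, k} — g (Eve) has g→m; k (Adam): all of {i, m, n} already in.
A3 = A2; e.g. h (Adam) can still go to p. Fixed point.
k ∈ A2, so Eve can force the target.

Eve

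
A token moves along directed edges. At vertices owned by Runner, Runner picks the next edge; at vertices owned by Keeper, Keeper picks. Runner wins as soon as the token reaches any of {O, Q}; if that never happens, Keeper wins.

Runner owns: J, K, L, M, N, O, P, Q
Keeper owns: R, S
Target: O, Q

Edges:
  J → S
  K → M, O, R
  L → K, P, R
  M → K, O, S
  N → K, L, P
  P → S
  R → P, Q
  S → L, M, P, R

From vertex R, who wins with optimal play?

A0 = {O, Q}
A1: add {K, M} — K (Runner) has K→O; M (Runner) has M→O.
A2: add {L, N} — L (Runner) has L→K; N (Runner) has N→K.
A3 = A2; e.g. J (Runner) has no edge into A2. Fixed point.
R never enters the attractor, so Keeper can avoid the target forever.

Keeper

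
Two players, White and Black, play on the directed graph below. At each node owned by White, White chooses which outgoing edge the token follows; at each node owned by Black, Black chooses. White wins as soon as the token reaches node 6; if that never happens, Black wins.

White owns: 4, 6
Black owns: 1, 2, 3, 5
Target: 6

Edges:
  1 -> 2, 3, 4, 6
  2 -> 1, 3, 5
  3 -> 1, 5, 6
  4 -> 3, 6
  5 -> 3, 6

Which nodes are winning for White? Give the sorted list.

4, 6

A0 = {6}
A1: add {4} — 4 (White) has 4→6.
A2 = A1; e.g. 1 (Black) can still go to 2. Fixed point.
White's winning region = {4, 6}.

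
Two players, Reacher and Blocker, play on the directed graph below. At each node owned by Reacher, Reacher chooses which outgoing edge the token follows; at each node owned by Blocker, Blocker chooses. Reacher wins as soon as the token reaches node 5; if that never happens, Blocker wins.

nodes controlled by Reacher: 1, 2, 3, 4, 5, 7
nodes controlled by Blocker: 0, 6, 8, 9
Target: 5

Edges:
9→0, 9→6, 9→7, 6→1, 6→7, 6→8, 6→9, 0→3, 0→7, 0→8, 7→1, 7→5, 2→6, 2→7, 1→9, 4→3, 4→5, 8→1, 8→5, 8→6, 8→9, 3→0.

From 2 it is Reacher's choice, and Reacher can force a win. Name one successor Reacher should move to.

7

A0 = {5}
A1: add {4, 7} — 4 (Reacher) has 4→5; 7 (Reacher) has 7→5.
A2: add {2} — 2 (Reacher) has 2→7.
A3 = A2; e.g. 0 (Blocker) can still go to 3. Fixed point.
From 2, successor 7 is in the attractor (rank 1); the other successor 6 is not.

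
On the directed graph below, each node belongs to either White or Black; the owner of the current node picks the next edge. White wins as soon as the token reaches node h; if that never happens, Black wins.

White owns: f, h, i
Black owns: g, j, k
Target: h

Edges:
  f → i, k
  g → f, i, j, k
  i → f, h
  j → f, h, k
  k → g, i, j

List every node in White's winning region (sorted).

f, h, i

A0 = {h}
A1: add {i} — i (White) has i→h.
A2: add {f} — f (White) has f→i.
A3 = A2; e.g. g (Black) can still go to j. Fixed point.
White's winning region = {f, h, i}.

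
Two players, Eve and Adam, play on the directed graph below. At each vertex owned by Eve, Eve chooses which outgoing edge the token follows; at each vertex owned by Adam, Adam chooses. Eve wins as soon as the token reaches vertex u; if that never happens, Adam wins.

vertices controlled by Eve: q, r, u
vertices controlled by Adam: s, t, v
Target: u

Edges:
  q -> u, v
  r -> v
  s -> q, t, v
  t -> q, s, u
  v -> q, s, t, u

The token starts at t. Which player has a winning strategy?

Adam

A0 = {u}
A1: add {q} — q (Eve) has q→u.
A2 = A1; e.g. r (Eve) has no edge into A1. Fixed point.
t never enters the attractor, so Adam can avoid the target forever.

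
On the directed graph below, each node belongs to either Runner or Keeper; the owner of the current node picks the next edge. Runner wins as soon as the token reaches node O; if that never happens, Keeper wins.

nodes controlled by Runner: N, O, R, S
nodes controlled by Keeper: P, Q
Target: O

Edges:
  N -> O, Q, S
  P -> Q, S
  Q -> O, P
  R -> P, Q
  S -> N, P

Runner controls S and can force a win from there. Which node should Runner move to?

A0 = {O}
A1: add {N} — N (Runner) has N→O.
A2: add {S} — S (Runner) has S→N.
A3 = A2; e.g. P (Keeper) can still go to Q. Fixed point.
From S, successor N is in the attractor (rank 1); the other successor P is not.

N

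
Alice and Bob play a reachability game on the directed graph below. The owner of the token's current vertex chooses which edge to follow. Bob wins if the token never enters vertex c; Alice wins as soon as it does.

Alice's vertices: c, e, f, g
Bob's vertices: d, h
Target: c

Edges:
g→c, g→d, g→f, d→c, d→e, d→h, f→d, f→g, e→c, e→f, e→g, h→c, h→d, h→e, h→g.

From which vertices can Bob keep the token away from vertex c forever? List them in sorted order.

A0 = {c}
A1: add {e, g} — e (Alice) has e→c; g (Alice) has g→c.
A2: add {f} — f (Alice) has f→g.
A3 = A2; e.g. d (Bob) can still go to h. Fixed point.
Alice's attractor = {c, e, f, g}; Bob avoids the target exactly from the complement.

d, h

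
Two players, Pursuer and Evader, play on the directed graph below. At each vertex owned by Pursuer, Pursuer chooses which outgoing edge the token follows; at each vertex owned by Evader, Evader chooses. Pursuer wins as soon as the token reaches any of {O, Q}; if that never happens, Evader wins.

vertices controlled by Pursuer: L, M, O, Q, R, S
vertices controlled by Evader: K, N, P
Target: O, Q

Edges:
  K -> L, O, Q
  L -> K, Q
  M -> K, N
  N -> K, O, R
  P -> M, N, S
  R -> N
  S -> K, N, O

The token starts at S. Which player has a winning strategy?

A0 = {O, Q}
A1: add {L, S} — L (Pursuer) has L→Q; S (Pursuer) has S→O.
S ∈ A1, so Pursuer can force the target.

Pursuer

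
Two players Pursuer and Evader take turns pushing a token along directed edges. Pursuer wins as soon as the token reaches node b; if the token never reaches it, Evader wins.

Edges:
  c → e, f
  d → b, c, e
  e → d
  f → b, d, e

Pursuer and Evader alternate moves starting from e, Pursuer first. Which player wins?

Evader

Track states (vertex, player-to-move).
A0 = {(b,Pursuer), (b,Evader)}
A1: add {(d,Pursuer), (f,Pursuer)}.
A2: add {(e,Evader)}.
A3: add {(c,Pursuer)}.
A4 = A3; e.g. (c,Evader) stays out. (e,Pursuer) never enters ⇒ Evader avoids the target.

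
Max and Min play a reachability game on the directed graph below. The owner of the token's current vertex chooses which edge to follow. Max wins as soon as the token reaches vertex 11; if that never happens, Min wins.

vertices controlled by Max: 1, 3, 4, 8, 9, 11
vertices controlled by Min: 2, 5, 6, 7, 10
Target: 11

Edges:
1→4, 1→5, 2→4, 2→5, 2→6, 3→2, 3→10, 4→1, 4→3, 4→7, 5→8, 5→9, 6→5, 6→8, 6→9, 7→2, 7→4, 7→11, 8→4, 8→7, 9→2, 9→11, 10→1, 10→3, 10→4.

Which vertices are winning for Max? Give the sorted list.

A0 = {11}
A1: add {9} — 9 (Max) has 9→11.
A2 = A1; e.g. 1 (Max) has no edge into A1. Fixed point.
Max's winning region = {9, 11}.

9, 11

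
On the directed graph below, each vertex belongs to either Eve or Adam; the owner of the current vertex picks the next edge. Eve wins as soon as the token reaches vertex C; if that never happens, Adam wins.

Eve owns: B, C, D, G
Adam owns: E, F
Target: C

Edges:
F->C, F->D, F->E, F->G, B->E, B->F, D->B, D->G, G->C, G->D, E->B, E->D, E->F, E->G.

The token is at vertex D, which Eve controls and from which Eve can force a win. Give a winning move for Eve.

A0 = {C}
A1: add {G} — G (Eve) has G→C.
A2: add {D} — D (Eve) has D→G.
A3 = A2; e.g. B (Eve) has no edge into A2. Fixed point.
From D, successor G is in the attractor (rank 1); the other successor B is not.

G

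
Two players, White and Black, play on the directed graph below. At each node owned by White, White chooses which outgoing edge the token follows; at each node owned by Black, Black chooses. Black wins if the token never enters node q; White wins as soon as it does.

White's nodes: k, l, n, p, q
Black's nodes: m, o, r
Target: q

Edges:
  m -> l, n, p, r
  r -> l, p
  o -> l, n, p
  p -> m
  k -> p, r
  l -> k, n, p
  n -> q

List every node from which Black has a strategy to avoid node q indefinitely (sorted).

A0 = {q}
A1: add {n} — n (White) has n→q.
A2: add {l} — l (White) has l→n.
A3 = A2; e.g. k (White) has no edge into A2. Fixed point.
White's attractor = {l, n, q}; Black avoids the target exactly from the complement.

k, m, o, p, r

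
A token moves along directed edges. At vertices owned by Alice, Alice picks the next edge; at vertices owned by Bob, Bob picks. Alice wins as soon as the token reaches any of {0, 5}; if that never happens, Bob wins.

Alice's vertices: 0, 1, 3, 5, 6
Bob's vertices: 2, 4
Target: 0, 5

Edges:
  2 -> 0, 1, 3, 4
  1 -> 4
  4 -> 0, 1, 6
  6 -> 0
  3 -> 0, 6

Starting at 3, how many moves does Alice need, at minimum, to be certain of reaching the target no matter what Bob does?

A0 = {0, 5}
A1: add {3, 6} — 3 (Alice) has 3→0; 6 (Alice) has 6→0.
A2 = A1; e.g. 1 (Alice) has no edge into A1. Fixed point.
3 enters the attractor at level 1, so Alice can force the target in 1 move from there.

1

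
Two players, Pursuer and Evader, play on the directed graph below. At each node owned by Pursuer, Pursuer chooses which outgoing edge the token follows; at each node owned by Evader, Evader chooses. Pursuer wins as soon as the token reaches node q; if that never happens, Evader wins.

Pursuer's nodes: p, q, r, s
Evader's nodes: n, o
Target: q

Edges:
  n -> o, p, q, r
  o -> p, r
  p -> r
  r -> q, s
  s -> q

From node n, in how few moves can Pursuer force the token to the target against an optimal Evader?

A0 = {q}
A1: add {r, s} — r (Pursuer) has r→q; s (Pursuer) has s→q.
A2: add {p} — p (Pursuer) has p→r.
A3: add {o} — o (Evader): all of {p, r} already in.
A4: add {n} — n (Evader): all of {o, p, q, r} already in.
A4 = all vertices. Fixed point.
n enters the attractor at level 4, so Pursuer can force the target in 4 moves from there.

4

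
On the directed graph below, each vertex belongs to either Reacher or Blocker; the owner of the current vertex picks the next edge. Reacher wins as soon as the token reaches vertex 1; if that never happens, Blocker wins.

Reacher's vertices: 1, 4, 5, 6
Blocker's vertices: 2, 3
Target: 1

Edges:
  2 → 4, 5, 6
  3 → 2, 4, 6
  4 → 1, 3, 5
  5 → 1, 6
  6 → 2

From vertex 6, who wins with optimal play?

A0 = {1}
A1: add {4, 5} — 4 (Reacher) has 4→1; 5 (Reacher) has 5→1.
A2 = A1; e.g. 2 (Blocker) can still go to 6. Fixed point.
6 never enters the attractor, so Blocker can avoid the target forever.

Blocker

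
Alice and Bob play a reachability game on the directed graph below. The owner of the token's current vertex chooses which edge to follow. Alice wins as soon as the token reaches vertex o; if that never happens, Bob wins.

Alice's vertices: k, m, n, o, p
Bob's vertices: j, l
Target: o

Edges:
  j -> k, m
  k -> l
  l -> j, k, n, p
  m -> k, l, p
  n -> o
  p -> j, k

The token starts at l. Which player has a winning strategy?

A0 = {o}
A1: add {n} — n (Alice) has n→o.
A2 = A1; e.g. j (Bob) can still go to k. Fixed point.
l never enters the attractor, so Bob can avoid the target forever.

Bob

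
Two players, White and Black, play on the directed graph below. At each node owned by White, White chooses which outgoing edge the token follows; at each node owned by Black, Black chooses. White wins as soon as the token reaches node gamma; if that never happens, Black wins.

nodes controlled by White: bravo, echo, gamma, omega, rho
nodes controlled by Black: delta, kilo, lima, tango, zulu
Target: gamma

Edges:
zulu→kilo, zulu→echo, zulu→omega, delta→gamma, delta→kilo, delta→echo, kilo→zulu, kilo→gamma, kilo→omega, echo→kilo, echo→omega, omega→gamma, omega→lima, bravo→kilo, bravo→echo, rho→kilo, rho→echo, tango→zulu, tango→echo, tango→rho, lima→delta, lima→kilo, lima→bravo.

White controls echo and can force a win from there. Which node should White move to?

A0 = {gamma}
A1: add {omega} — omega (White) has omega→gamma.
A2: add {echo} — echo (White) has echo→omega.
A3: add {bravo, rho} — bravo (White) has bravo→echo; rho (White) has rho→echo.
A4 = A3; e.g. zulu (Black) can still go to kilo. Fixed point.
From echo, successor omega is in the attractor (rank 1); the other successor kilo is not.

omega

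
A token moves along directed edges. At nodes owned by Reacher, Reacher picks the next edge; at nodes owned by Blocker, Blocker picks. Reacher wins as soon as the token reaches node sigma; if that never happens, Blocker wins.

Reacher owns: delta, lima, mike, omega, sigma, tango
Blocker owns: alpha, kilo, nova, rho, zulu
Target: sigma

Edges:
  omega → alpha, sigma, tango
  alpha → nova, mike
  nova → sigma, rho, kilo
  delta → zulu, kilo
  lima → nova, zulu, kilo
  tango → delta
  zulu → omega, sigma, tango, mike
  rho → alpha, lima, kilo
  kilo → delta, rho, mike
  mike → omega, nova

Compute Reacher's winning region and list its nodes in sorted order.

mike, omega, sigma

A0 = {sigma}
A1: add {omega} — omega (Reacher) has omega→sigma.
A2: add {mike} — mike (Reacher) has mike→omega.
A3 = A2; e.g. alpha (Blocker) can still go to nova. Fixed point.
Reacher's winning region = {mike, omega, sigma}.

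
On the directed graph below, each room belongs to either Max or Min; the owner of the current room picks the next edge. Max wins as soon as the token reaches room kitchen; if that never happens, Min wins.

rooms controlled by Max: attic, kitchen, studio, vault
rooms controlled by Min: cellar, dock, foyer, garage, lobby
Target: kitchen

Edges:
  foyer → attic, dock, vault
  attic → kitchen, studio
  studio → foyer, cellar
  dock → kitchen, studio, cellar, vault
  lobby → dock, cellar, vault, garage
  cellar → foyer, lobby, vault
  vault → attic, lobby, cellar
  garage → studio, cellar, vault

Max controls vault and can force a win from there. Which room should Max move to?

attic

A0 = {kitchen}
A1: add {attic} — attic (Max) has attic→kitchen.
A2: add {vault} — vault (Max) has vault→attic.
A3 = A2; e.g. foyer (Min) can still go to dock. Fixed point.
From vault, successor attic is in the attractor (rank 1); the other successors cellar, lobby are not.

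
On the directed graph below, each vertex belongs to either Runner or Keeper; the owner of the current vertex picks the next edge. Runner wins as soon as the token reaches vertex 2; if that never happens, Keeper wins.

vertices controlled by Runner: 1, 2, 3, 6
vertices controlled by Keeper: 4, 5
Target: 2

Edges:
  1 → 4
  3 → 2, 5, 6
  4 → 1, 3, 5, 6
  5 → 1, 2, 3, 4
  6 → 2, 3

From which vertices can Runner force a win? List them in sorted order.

A0 = {2}
A1: add {3, 6} — 3 (Runner) has 3→2; 6 (Runner) has 6→2.
A2 = A1; e.g. 1 (Runner) has no edge into A1. Fixed point.
Runner's winning region = {2, 3, 6}.

2, 3, 6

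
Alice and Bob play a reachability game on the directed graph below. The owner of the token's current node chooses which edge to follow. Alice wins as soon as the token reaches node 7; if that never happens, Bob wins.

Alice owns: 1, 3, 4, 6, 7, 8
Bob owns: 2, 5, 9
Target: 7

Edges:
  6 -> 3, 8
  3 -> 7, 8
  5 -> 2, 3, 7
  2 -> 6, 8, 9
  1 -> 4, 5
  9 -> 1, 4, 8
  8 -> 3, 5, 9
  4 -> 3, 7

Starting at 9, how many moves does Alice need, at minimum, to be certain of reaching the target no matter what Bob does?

3

A0 = {7}
A1: add {3, 4} — 3 (Alice) has 3→7; 4 (Alice) has 4→7.
A2: add {1, 6, 8} — 1 (Alice) has 1→4; 6 (Alice) has 6→3; 8 (Alice) has 8→3.
A3: add {9} — 9 (Bob): all of {1, 4, 8} already in.
9 enters the attractor at level 3, so Alice can force the target in 3 moves from there.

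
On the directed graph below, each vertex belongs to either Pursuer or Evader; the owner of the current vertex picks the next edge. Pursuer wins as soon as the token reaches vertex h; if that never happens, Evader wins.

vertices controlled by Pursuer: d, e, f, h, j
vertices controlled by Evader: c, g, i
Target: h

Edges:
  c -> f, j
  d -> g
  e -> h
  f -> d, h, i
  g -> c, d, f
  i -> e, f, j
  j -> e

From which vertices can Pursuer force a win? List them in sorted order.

A0 = {h}
A1: add {e, f} — e (Pursuer) has e→h; f (Pursuer) has f→h.
A2: add {j} — j (Pursuer) has j→e.
A3: add {c, i} — c (Evader): all of {f, j} already in; i (Evader): all of {e, f, j} already in.
A4 = A3; e.g. d (Pursuer) has no edge into A3. Fixed point.
Pursuer's winning region = {c, e, f, h, i, j}.

c, e, f, h, i, j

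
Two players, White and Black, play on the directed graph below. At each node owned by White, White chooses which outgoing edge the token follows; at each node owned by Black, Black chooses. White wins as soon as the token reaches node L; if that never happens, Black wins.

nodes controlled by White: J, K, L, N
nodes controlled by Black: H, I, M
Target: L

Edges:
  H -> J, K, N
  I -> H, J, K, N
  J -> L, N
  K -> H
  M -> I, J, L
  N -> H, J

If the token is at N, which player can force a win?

A0 = {L}
A1: add {J} — J (White) has J→L.
A2: add {N} — N (White) has N→J.
A3 = A2; e.g. H (Black) can still go to K. Fixed point.
N ∈ A2, so White can force the target.

White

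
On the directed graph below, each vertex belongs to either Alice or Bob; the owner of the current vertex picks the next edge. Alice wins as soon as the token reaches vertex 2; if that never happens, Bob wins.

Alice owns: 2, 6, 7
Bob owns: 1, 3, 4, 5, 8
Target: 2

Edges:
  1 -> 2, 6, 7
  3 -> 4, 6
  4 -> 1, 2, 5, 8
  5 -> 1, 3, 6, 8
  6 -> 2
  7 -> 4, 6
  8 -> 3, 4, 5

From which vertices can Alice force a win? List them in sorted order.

1, 2, 6, 7

A0 = {2}
A1: add {6} — 6 (Alice) has 6→2.
A2: add {7} — 7 (Alice) has 7→6.
A3: add {1} — 1 (Bob): all of {2, 6, 7} already in.
A4 = A3; e.g. 3 (Bob) can still go to 4. Fixed point.
Alice's winning region = {1, 2, 6, 7}.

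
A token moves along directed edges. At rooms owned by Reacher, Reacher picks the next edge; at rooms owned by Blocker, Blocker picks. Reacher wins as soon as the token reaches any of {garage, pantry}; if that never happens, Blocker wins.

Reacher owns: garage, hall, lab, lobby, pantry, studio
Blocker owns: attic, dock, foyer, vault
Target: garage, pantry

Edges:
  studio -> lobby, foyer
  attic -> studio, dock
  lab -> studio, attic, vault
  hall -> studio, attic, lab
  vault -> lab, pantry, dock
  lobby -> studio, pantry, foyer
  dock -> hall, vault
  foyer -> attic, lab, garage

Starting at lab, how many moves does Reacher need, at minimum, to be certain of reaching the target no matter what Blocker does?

A0 = {garage, pantry}
A1: add {lobby} — lobby (Reacher) has lobby→pantry.
A2: add {studio} — studio (Reacher) has studio→lobby.
A3: add {hall, lab} — lab (Reacher) has lab→studio; hall (Reacher) has hall→studio.
A4 = A3; e.g. attic (Blocker) can still go to dock. Fixed point.
lab enters the attractor at level 3, so Reacher can force the target in 3 moves from there.

3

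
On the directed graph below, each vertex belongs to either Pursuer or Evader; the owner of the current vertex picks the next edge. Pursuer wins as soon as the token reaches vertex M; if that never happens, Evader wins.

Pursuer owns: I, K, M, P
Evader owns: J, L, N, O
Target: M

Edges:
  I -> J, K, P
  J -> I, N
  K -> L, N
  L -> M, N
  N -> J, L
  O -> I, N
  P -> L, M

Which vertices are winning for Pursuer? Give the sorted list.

I, M, P

A0 = {M}
A1: add {P} — P (Pursuer) has P→M.
A2: add {I} — I (Pursuer) has I→P.
A3 = A2; e.g. J (Evader) can still go to N. Fixed point.
Pursuer's winning region = {I, M, P}.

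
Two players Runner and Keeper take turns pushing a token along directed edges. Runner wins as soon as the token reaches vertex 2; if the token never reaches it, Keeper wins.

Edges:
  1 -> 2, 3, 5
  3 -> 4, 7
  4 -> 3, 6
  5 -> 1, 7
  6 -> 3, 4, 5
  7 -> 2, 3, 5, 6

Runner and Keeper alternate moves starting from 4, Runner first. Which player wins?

Track states (vertex, player-to-move).
A0 = {(2,Runner), (2,Keeper)}
A1: add {(1,Runner), (7,Runner)}.
A2: add {(5,Keeper)}.
A3: add {(6,Runner)}.
A4 = A3; e.g. (1,Keeper) stays out. (4,Runner) never enters ⇒ Keeper avoids the target.

Keeper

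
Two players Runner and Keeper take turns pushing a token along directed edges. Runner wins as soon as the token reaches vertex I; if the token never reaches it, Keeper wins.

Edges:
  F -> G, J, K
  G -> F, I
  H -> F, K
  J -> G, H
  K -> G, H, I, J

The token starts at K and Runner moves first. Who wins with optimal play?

Track states (vertex, player-to-move).
A0 = {(I,Runner), (I,Keeper)}
A1: add {(G,Runner), (K,Runner)}.
(K,Runner) ∈ A1 ⇒ Runner forces the target.

Runner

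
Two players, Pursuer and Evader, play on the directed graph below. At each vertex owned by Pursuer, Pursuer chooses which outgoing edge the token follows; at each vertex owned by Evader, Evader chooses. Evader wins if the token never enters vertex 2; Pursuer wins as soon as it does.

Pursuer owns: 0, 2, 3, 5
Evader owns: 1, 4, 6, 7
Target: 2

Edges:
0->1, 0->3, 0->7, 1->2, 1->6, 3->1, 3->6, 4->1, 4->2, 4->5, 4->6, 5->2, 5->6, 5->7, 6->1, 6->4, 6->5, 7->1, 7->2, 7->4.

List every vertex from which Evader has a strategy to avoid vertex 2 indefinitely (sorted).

0, 1, 3, 4, 6, 7

A0 = {2}
A1: add {5} — 5 (Pursuer) has 5→2.
A2 = A1; e.g. 0 (Pursuer) has no edge into A1. Fixed point.
Pursuer's attractor = {2, 5}; Evader avoids the target exactly from the complement.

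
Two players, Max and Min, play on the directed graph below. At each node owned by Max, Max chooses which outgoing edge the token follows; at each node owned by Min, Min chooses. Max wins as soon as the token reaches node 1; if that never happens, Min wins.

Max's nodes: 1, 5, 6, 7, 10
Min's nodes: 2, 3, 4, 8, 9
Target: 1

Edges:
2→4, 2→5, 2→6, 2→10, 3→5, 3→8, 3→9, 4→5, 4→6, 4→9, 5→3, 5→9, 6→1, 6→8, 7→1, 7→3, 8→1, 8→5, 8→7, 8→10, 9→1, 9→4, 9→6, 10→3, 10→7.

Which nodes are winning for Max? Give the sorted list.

A0 = {1}
A1: add {6, 7} — 6 (Max) has 6→1; 7 (Max) has 7→1.
A2: add {10} — 10 (Max) has 10→7.
A3 = A2; e.g. 2 (Min) can still go to 4. Fixed point.
Max's winning region = {1, 6, 7, 10}.

1, 6, 7, 10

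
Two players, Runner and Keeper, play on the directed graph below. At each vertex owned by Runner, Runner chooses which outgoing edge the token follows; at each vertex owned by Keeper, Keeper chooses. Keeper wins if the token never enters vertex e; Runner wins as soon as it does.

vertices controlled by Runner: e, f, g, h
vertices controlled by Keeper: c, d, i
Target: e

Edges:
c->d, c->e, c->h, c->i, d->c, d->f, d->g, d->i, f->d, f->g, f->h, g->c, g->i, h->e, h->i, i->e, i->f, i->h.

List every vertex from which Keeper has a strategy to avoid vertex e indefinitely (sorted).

A0 = {e}
A1: add {h} — h (Runner) has h→e.
A2: add {f} — f (Runner) has f→h.
A3: add {i} — i (Keeper): all of {e, f, h} already in.
A4: add {g} — g (Runner) has g→i.
A5 = A4; e.g. c (Keeper) can still go to d. Fixed point.
Runner's attractor = {e, f, g, h, i}; Keeper avoids the target exactly from the complement.

c, d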